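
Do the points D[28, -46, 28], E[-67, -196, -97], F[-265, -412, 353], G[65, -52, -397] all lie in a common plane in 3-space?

A normal to the plane through D, E, F is n = DE × DF = (-94500, 67500, -9180).
The plane has equation n·P = -6008040. For G: n·G = -6008040.
Equal, so G lies in the plane and all four are coplanar.

Yes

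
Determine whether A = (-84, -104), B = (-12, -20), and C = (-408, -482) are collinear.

Yes

AB = (72, 84), AC = (-324, -378).
Twice the signed area of △ABC is (72)(-378) − (84)(-324) = 0.
The triangle is degenerate (zero area), so the points are collinear.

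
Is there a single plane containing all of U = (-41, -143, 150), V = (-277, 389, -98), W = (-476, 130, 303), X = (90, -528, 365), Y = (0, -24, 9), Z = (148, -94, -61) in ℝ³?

No

The plane through U, V, W has normal n = UV × UW = (149100, 143988, 166992) and equation n·P = -1654584.
Checking the remaining points: n·X = -1654584, n·Y = -1952784, n·Z = -1654584.
Since n·Y = -1952784 ≠ -1654584, Y is off the plane and the points are not all coplanar.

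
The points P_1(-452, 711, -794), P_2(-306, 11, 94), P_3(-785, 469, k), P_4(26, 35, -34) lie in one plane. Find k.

-376

Normal to plane P_1P_2P_4: n = (68288, 313504, 235904); plane equation n·P = 4727392.
Requiring n·P_3 = 4727392: (235904)k + (93427296) = 4727392.
So k = -376.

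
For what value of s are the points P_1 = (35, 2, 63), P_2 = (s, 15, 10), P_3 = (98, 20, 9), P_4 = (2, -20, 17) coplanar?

86

Coplanarity ⇔ det[P_1P_2; P_1P_3; P_1P_4] = 0.
Expanding, this is linear in s: (-2016)s + (173376) = 0.
So s = 86.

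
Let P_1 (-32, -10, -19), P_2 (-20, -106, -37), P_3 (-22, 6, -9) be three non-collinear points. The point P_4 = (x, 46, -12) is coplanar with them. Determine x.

A normal to the plane is n = P_1P_2 × P_1P_3 = (-672, -300, 1152).
P_4 lies in the plane iff n · P_1P_4 = 0.
This gives (-672)x + (-30240) = 0, so x = -45.

-45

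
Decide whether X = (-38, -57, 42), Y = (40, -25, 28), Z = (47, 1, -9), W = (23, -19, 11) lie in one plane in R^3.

A normal to the plane through X, Y, Z is n = XY × XZ = (-820, 2788, 1804).
The plane has equation n·P = -51988. For W: n·W = -51988.
Equal, so W lies in the plane and all four are coplanar.

Yes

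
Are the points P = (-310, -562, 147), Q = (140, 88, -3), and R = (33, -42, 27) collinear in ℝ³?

PQ = (450, 650, -150), PR = (343, 520, -120).
Comparing components 3 and 1: (-150)(343) − (450)(-120) = 2550 ≠ 0, so PQ and PR are not parallel and the points are not collinear.

No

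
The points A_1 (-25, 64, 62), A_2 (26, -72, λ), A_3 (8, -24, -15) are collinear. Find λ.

-57

Collinearity requires A_1A_2 × A_1A_3 = 0; each component is linear in λ.
The x-component gives (88)λ + (5016) = 0, so λ = -57.
The remaining components then also vanish.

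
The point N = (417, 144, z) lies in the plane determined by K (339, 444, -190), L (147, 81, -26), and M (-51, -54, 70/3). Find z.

-98/3

The plane through K, L, M has equation 4232x − 23000y − 45954z = -46092.
Substituting N: (-45954)z + (-1547256) = -46092, so z = -98/3.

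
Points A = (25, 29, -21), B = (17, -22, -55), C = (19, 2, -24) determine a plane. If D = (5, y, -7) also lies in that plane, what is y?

-49

The plane through A, B, C has equation −765x + 180y − 90z = -12015.
Substituting D: (180)y + (-3195) = -12015, so y = -49.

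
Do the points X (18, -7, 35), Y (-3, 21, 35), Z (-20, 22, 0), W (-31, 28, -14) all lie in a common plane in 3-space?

With X as base: XY = (-21, 28, 0), XZ = (-38, 29, -35), XW = (-49, 35, -49).
XZ × XW = (-196, -147, 91).
XY · (XZ × XW) = 0.
The scalar triple product vanishes, so the four points are coplanar.

Yes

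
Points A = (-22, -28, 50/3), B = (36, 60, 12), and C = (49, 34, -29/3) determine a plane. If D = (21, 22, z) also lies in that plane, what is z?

19/3

Coplanarity requires AB · (AC × AD) = 0.
AB = (58, 88, -14/3), AC = (71, 62, -79/3); the triple product is linear in z with coefficient -2652 and constant term 16796.
Setting it to zero: z = 19/3.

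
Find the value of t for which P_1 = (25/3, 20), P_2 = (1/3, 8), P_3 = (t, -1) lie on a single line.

The three points are collinear iff det[P_1P_2; P_1P_3] = 0.
This determinant is linear in t: (12)t + (68) = 0, so t = -17/3.

-17/3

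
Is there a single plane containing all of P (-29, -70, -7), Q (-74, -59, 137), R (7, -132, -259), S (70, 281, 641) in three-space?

Yes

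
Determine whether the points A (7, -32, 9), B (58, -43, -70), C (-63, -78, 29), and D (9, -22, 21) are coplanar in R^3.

Yes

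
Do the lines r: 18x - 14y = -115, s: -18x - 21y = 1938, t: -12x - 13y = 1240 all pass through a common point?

Intersecting r and s: solving the 2×2 system gives (x, y) = (-469/10, -1823/35).
Substitute into t: (-12)(-469/10) + (-13)(-1823/35) = 43397/35.
But t requires 1240 ≠ 43397/35, so the three lines have no common point.

No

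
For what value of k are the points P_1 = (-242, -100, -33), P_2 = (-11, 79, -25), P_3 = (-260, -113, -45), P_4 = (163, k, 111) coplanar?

The points are coplanar iff P_1P_2 · (P_1P_3 × P_1P_4) = 0.
Expanding, this is linear in k: (2628)k + (-533484) = 0.
So k = 203.

203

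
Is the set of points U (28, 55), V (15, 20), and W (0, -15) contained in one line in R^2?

No

UV = (-13, -35), UW = (-28, -70).
Twice the signed area of △UVW is (-13)(-70) − (-35)(-28) = -70.
The area is nonzero, so the three points are not collinear.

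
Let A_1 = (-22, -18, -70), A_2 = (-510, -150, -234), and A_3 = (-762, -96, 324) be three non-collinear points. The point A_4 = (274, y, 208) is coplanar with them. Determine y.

96

Coplanarity requires A_1A_2 · (A_1A_3 × A_1A_4) = 0.
A_1A_2 = (-488, -132, -164), A_1A_3 = (-740, -78, 394); the triple product is linear in y with coefficient 313632 and constant term -30108672.
Setting it to zero: y = 96.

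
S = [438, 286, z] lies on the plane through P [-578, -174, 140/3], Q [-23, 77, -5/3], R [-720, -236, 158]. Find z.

Coplanarity requires PQ · (PR × PS) = 0.
PQ = (555, 251, -145/3), PR = (-142, -62, 334/3); the triple product is linear in z with coefficient 1232 and constant term 23408.
Setting it to zero: z = -19.

-19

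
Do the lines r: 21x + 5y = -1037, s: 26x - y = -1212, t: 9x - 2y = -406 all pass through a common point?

No

Lines aᵢx + bᵢy = cᵢ with pairwise distinct directions are concurrent exactly when det[aᵢ bᵢ cᵢ] = 0.
Here the determinant is 453.
Nonzero, so no common point exists.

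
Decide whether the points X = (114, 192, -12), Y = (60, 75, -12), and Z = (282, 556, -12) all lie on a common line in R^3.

Yes

XY = (-54, -117, 0), XZ = (168, 364, 0).
Each component of XZ is -28/9 times the corresponding component of XY, so XZ = -28/9·XY and the points are collinear.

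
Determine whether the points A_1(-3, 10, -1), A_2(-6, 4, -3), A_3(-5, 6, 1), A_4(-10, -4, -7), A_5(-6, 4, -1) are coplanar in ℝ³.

The plane through A_1, A_2, A_3 has normal n = A_1A_2 × A_1A_3 = (-20, 10, 0) and equation n·P = 160.
Checking the remaining points: n·A_4 = 160, n·A_5 = 160.
All equal 160, so all 5 points lie in one plane.

Yes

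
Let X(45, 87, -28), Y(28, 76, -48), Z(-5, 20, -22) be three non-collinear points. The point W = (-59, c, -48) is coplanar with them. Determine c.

A normal to the plane is n = XY × XZ = (-1406, 1102, 589).
W lies in the plane iff n · XW = 0.
This gives (1102)c + (38570) = 0, so c = -35.

-35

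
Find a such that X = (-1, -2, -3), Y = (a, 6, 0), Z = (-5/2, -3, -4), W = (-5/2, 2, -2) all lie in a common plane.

-3/2

The points are coplanar iff XY · (XZ × XW) = 0.
Expanding, this is linear in a: (3)a + (9/2) = 0.
So a = -3/2.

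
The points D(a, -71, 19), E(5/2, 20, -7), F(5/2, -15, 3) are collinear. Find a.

5/2

Direction EF = (0, -35, 10). From the y-coordinate of D, the parameter along the line is τ = (-71 − 20)/(-35) = 13/5.
Then a = 5/2 + 13/5·(0) = 5/2.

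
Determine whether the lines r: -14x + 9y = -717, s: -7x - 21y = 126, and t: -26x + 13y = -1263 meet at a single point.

Lines aᵢx + bᵢy = cᵢ with pairwise distinct directions are concurrent exactly when det[aᵢ bᵢ cᵢ] = 0.
Here the determinant is -714.
Nonzero, so no common point exists.

No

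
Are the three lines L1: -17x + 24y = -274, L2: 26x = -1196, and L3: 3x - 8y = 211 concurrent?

Lines aᵢx + bᵢy = cᵢ with pairwise distinct directions are concurrent exactly when det[aᵢ bᵢ cᵢ] = 0.
Here the determinant is 1872.
Nonzero, so no common point exists.

No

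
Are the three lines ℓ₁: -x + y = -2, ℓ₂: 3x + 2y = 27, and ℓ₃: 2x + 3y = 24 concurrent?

Lines aᵢx + bᵢy = cᵢ with pairwise distinct directions are concurrent exactly when det[aᵢ bᵢ cᵢ] = 0.
Here the determinant is 5.
Nonzero, so no common point exists.

No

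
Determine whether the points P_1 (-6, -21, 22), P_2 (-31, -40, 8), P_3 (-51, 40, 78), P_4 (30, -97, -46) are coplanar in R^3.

Yes

A normal to the plane through P_1, P_2, P_3 is n = P_1P_2 × P_1P_3 = (-210, 2030, -2380).
The plane has equation n·P = -93730. For P_4: n·P_4 = -93730.
Equal, so P_4 lies in the plane and all four are coplanar.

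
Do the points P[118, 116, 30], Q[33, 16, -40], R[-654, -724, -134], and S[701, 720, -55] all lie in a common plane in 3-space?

No

With P as base: PQ = (-85, -100, -70), PR = (-772, -840, -164), PS = (583, 604, -85).
PR × PS = (170456, -161232, 23432).
PQ · (PR × PS) = -5800.
Since -5800 ≠ 0, the four points are not coplanar.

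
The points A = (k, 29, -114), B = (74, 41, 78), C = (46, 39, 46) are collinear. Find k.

Direction BC = (-28, -2, -32). From the y-coordinate of A, the parameter along the line is τ = (29 − 41)/(-2) = 6.
Then k = 74 + 6·(-28) = -94.

-94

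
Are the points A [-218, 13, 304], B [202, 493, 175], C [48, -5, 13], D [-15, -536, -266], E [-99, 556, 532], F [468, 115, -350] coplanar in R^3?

The plane through A, B, C has normal n = AB × AC = (-142002, 87906, -135240) and equation n·P = -9013746.
Checking the remaining points: n·D = -9013746, n·E = -9013746, n·F = -9013746.
All equal -9013746, so all 6 points lie in one plane.

Yes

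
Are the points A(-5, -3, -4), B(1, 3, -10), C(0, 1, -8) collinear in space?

AB = (6, 6, -6), AC = (5, 4, -4).
Comparing components 3 and 1: (-6)(5) − (6)(-4) = -6 ≠ 0, so AB and AC are not parallel and the points are not collinear.

No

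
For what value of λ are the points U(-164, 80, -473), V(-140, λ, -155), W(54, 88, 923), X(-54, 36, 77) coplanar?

Normal to plane UWX: n = (65824, 33660, -10472); plane equation n·P = -3149080.
Requiring n·V = -3149080: (33660)λ + (-7592200) = -3149080.
So λ = 132.

132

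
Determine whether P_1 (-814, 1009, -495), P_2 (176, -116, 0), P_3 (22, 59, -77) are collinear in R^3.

P_1P_2 = (990, -1125, 495), P_1P_3 = (836, -950, 418).
Each component of P_1P_3 is 38/45 times the corresponding component of P_1P_2, so P_1P_3 = 38/45·P_1P_2 and the points are collinear.

Yes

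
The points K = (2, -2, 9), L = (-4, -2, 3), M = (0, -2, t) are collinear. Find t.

Collinearity requires KL × KM = 0; each component is linear in t.
The y-component gives (6)t + (-42) = 0, so t = 7.
The remaining components then also vanish.

7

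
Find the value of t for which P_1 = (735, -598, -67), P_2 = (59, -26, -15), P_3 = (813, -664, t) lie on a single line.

Direction P_1P_2 = (-676, 572, 52). From the x-coordinate of P_3, the parameter along the line is τ = (813 − 735)/(-676) = -3/26.
Then t = (-67) + (-3/26)·(52) = -73.

-73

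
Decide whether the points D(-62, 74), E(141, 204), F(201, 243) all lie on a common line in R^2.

No

DE = (203, 130), DF = (263, 169).
If collinear, DF would be a scalar multiple of DE. But (203)·(169) ≠ (130)·(263) (difference 117), so they are not parallel; the points are not collinear.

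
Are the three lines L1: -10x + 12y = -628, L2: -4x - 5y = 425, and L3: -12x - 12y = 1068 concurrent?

Yes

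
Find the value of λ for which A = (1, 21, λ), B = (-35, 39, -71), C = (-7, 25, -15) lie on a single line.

1

Direction BC = (28, -14, 56). From the x-coordinate of A, the parameter along the line is τ = (1 − (-35))/28 = 9/7.
Then λ = (-71) + 9/7·(56) = 1.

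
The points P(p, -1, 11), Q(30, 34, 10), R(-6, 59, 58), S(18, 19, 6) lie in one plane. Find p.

-12

Coplanarity ⇔ det[PQ; PR; PS] = 0.
Expanding, this is linear in p: (-620)p + (-7440) = 0.
So p = -12.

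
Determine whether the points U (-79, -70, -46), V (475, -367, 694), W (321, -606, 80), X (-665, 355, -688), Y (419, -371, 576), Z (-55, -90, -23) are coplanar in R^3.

The plane through U, V, W has normal n = UV × UW = (359218, 226196, -178144) and equation n·P = -36017318.
Checking the remaining points: n·X = -36017318, n·Y = -36017318, n·Z = -36017318.
All equal -36017318, so all 6 points lie in one plane.

Yes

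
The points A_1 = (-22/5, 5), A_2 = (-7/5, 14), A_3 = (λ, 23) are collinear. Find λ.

Collinearity: (A_3 − A_1) must be parallel to (A_2 − A_1) = (3, 9).
Cross-multiplying the components: (λ − (-22/5))·(9) = (18)·(3).
Solving gives λ = 8/5.

8/5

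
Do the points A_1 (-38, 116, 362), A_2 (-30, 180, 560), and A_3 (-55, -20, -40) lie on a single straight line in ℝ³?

No

A_1A_2 = (8, 64, 198), A_1A_3 = (-17, -136, -402).
A_1A_2 × A_1A_3 = (1200, -150, 0).
The cross product is nonzero, so the points do not lie on one line.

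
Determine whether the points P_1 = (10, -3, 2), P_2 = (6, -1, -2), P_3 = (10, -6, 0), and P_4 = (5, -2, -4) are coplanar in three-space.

Yes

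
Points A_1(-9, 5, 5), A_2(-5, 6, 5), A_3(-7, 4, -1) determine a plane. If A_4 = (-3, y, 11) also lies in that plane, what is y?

A normal to the plane is n = A_1A_2 × A_1A_3 = (-6, 24, -6).
A_4 lies in the plane iff n · A_1A_4 = 0.
This gives (24)y + (-192) = 0, so y = 8.

8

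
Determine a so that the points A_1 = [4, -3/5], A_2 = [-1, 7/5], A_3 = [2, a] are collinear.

1/5

The three points are collinear iff det[A_1A_2; A_1A_3] = 0.
This determinant is linear in a: (-5)a + (1) = 0, so a = 1/5.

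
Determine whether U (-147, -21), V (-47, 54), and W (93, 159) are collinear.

UV = (100, 75), UW = (240, 180).
Twice the signed area of △UVW is (100)(180) − (75)(240) = 0.
The triangle is degenerate (zero area), so the points are collinear.

Yes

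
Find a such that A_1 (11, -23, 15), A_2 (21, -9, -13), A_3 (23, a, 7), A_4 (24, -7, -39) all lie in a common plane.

Normal to plane A_1A_2A_4: n = (-308, 176, -22); plane equation n·P = -7766.
Requiring n·A_3 = -7766: (176)a + (-7238) = -7766.
So a = -3.

-3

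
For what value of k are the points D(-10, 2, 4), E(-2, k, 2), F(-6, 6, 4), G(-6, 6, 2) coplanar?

10

Coplanarity ⇔ det[DE; DF; DG] = 0.
Expanding, this is linear in k: (8)k + (-80) = 0.
So k = 10.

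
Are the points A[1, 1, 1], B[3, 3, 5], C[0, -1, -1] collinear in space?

No

AB = (2, 2, 4), AC = (-1, -2, -2).
AB × AC = (4, 0, -2).
The cross product is nonzero, so the points do not lie on one line.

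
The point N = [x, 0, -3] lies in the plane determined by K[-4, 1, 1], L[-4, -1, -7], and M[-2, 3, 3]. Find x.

-4

The plane through K, L, M has equation 12x − 16y + 4z = -60.
Substituting N: (12)x + (-12) = -60, so x = -4.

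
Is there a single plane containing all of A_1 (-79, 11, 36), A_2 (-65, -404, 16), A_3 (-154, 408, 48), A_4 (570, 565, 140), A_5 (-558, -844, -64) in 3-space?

Yes

The plane through A_1, A_2, A_3 has normal n = A_1A_2 × A_1A_3 = (2960, 1332, -25567) and equation n·P = -1139600.
Checking the remaining points: n·A_4 = -1139600, n·A_5 = -1139600.
All equal -1139600, so all 5 points lie in one plane.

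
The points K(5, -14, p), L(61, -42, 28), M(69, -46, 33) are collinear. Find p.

Direction LM = (8, -4, 5). From the x-coordinate of K, the parameter along the line is τ = (5 − 61)/8 = -7.
Then p = 28 + (-7)·(5) = -7.

-7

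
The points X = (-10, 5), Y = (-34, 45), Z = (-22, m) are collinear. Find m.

The three points are collinear iff det[XY; XZ] = 0.
This determinant is linear in m: (-24)m + (600) = 0, so m = 25.

25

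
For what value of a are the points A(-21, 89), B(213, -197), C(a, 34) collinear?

The three points are collinear iff det[AB; AC] = 0.
This determinant is linear in a: (286)a + (-6864) = 0, so a = 24.

24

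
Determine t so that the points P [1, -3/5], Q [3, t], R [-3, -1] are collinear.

-2/5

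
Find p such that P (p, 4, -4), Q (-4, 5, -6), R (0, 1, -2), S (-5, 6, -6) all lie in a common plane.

-3

Coplanarity ⇔ det[PQ; PR; PS] = 0.
Expanding, this is linear in p: (4)p + (12) = 0.
So p = -3.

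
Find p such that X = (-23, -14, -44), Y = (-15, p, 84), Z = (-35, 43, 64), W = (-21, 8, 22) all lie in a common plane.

23

Normal to plane XZW: n = (1386, 1008, -378); plane equation n·P = -29358.
Requiring n·Y = -29358: (1008)p + (-52542) = -29358.
So p = 23.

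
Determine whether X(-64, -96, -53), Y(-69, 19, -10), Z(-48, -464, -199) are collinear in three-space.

XY = (-5, 115, 43), XZ = (16, -368, -146).
Comparing components 2 and 3: (115)(-146) − (43)(-368) = -966 ≠ 0, so XY and XZ are not parallel and the points are not collinear.

No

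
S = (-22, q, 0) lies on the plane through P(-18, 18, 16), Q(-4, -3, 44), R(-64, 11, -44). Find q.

43

Coplanarity requires PQ · (PR × PS) = 0.
PQ = (14, -21, 28), PR = (-46, -7, -60); the triple product is linear in q with coefficient -448 and constant term 19264.
Setting it to zero: q = 43.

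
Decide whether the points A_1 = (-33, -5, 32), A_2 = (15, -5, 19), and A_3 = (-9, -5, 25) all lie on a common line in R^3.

No

A_1A_2 = (48, 0, -13), A_1A_3 = (24, 0, -7).
Comparing components 3 and 1: (-13)(24) − (48)(-7) = 24 ≠ 0, so A_1A_2 and A_1A_3 are not parallel and the points are not collinear.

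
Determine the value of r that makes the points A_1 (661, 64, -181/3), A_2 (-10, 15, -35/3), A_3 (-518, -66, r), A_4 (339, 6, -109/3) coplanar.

26

Normal to plane A_1A_2A_4: n = (4940/3, 1300/3, 23140); plane equation n·P = -839800/3.
Requiring n·A_3 = -839800/3: (23140)r + (-2644720/3) = -839800/3.
So r = 26.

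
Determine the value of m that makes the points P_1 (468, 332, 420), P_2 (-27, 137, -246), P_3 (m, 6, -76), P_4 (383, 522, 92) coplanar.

The points are coplanar iff P_1P_2 · (P_1P_3 × P_1P_4) = 0.
Expanding, this is linear in m: (-190500)m + (-190500) = 0.
So m = -1.

-1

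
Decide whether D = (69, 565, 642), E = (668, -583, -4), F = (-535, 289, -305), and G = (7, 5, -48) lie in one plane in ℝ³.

A normal to the plane through D, E, F is n = DE × DF = (908860, 957437, -858716).
The plane has equation n·P = 52367573. For G: n·G = 52367573.
Equal, so G lies in the plane and all four are coplanar.

Yes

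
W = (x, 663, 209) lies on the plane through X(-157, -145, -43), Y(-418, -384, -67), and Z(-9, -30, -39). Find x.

A normal to the plane is n = XY × XZ = (1804, -2508, 5357).
W lies in the plane iff n · XW = 0.
This gives (1804)x + (-393272) = 0, so x = 218.

218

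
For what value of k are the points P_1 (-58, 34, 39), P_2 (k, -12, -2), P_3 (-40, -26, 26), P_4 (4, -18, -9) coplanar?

Normal to plane P_1P_3P_4: n = (2204, 58, 2784); plane equation n·P = -17284.
Requiring n·P_2 = -17284: (2204)k + (-6264) = -17284.
So k = -5.

-5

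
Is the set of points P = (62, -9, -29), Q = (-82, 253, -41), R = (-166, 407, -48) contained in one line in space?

PQ = (-144, 262, -12), PR = (-228, 416, -19).
Comparing components 2 and 3: (262)(-19) − (-12)(416) = 14 ≠ 0, so PQ and PR are not parallel and the points are not collinear.

No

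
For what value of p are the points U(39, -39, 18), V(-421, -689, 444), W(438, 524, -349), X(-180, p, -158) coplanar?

Normal to plane UVW: n = (-1288, 1154, 370); plane equation n·P = -88578.
Requiring n·X = -88578: (1154)p + (173380) = -88578.
So p = -227.

-227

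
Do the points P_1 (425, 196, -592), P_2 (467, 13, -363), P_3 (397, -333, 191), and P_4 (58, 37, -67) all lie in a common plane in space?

No

The four points are coplanar iff the 3×3 determinant with rows P_1P_2, P_1P_3, P_1P_4 is zero.
Rows: (42, -183, 229), (-28, -529, 783), (-367, -159, 525).
Expanding along the first row: (42)(-153228) − (-183)(272661) + (229)(-189691) = 22148.
Nonzero ⇒ not coplanar.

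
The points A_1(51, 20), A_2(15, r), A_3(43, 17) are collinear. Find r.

13/2

The three points are collinear iff det[A_1A_2; A_1A_3] = 0.
This determinant is linear in r: (8)r + (-52) = 0, so r = 13/2.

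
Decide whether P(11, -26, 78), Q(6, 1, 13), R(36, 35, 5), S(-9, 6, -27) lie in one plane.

No

A normal to the plane through P, Q, R is n = PQ × PR = (1994, -1990, -980).
The plane has equation n·X = -2766. For S: n·S = -3426.
-3426 ≠ -2766, so S is off the plane.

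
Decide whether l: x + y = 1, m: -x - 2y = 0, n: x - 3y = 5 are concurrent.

Intersecting l and m: solving the 2×2 system gives (x, y) = (2, -1).
Substitute into n: (1)(2) + (-3)(-1) = 5.
This equals 5, so (2, -1) lies on all three lines and they are concurrent.

Yes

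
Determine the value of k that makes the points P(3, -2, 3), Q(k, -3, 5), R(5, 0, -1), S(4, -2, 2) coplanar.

2

Normal to plane PRS: n = (-2, -2, -2); plane equation n·X = -8.
Requiring n·Q = -8: (-2)k + (-4) = -8.
So k = 2.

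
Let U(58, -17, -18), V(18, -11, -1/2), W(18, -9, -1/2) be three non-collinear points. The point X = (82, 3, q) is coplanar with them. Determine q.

A normal to the plane is n = UV × UW = (-35, 0, -80).
X lies in the plane iff n · UX = 0.
This gives (-80)q + (-2280) = 0, so q = -57/2.

-57/2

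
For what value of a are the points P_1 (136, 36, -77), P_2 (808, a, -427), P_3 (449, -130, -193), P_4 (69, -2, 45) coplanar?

The points are coplanar iff P_1P_2 · (P_1P_3 × P_1P_4) = 0.
Expanding, this is linear in a: (-30414)a + (-7421016) = 0.
So a = -244.

-244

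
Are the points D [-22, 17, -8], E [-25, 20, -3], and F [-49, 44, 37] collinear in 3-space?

Yes

DE = (-3, 3, 5), DF = (-27, 27, 45).
DE × DF = (0, 0, 0).
The cross product vanishes, so the three points are collinear.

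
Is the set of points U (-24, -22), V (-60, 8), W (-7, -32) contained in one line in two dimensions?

UV = (-36, 30), UW = (17, -10).
Twice the signed area of △UVW is (-36)(-10) − (30)(17) = -150.
The area is nonzero, so the three points are not collinear.

No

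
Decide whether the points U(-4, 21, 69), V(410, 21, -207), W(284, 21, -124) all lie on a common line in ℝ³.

UV = (414, 0, -276), UW = (288, 0, -193).
Comparing components 3 and 1: (-276)(288) − (414)(-193) = 414 ≠ 0, so UV and UW are not parallel and the points are not collinear.

No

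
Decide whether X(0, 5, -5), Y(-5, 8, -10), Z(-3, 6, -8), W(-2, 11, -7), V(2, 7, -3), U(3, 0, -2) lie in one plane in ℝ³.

Yes

The plane through X, Y, Z has normal n = XY × XZ = (-4, 0, 4) and equation n·P = -20.
Checking the remaining points: n·W = -20, n·V = -20, n·U = -20.
All equal -20, so all 6 points lie in one plane.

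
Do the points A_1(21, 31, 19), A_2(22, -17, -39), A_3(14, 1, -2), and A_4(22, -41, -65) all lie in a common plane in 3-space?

No

The four points are coplanar iff the 3×3 determinant with rows A_1A_2, A_1A_3, A_1A_4 is zero.
Rows: (1, -48, -58), (-7, -30, -21), (1, -72, -84).
Expanding along the first row: (1)(1008) − (-48)(609) + (-58)(534) = -732.
Nonzero ⇒ not coplanar.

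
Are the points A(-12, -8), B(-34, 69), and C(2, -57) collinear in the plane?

Yes

AB = (-22, 77), AC = (14, -49).
Checking proportionality: AC = -7/11·AB, so the vectors are parallel and the points are collinear.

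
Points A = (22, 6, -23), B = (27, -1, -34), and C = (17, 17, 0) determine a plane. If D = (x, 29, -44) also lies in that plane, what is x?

-23

The plane through A, B, C has equation −40x − 60y + 20z = -1700.
Substituting D: (-40)x + (-2620) = -1700, so x = -23.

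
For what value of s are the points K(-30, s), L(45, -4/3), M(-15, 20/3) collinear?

Collinearity: (K − L) must be parallel to (M − L) = (-60, 8).
Cross-multiplying the components: (s − (-4/3))·(-60) = (-75)·(8).
Solving gives s = 26/3.

26/3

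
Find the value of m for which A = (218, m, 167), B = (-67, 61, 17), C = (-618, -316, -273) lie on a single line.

256

Direction BC = (-551, -377, -290). From the x-coordinate of A, the parameter along the line is τ = (218 − (-67))/(-551) = -15/29.
Then m = 61 + (-15/29)·(-377) = 256.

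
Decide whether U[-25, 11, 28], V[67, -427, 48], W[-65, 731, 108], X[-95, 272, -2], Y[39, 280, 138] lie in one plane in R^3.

No

The plane through U, V, W has normal n = UV × UW = (-49440, -8160, 48720) and equation n·P = 2510400.
Checking the remaining points: n·X = 2379840, n·Y = 2510400.
Since n·X = 2379840 ≠ 2510400, X is off the plane and the points are not all coplanar.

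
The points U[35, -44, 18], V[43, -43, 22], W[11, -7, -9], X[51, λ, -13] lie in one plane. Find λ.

The points are coplanar iff UV · (UW × UX) = 0.
Expanding, this is linear in λ: (120)λ + (-7440) = 0.
So λ = 62.

62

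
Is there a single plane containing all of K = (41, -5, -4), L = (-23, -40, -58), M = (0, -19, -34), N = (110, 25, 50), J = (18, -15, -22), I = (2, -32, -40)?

The plane through K, L, M has normal n = KL × KM = (294, 294, -539) and equation n·P = 12740.
Checking the remaining points: n·N = 12740, n·J = 12740, n·I = 12740.
All equal 12740, so all 6 points lie in one plane.

Yes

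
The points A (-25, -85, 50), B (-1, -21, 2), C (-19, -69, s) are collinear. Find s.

38

Direction AB = (24, 64, -48). From the x-coordinate of C, the parameter along the line is τ = (-19 − (-25))/24 = 1/4.
Then s = 50 + 1/4·(-48) = 38.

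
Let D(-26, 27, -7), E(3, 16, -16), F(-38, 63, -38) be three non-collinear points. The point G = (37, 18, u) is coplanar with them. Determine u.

The plane through D, E, F has equation 665x + 1007y + 912z = 3515.
Substituting G: (912)u + (42731) = 3515, so u = -43.

-43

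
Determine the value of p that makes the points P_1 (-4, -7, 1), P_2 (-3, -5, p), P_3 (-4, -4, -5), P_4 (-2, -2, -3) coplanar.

Normal to plane P_1P_3P_4: n = (18, -12, -6); plane equation n·P = 6.
Requiring n·P_2 = 6: (-6)p + (6) = 6.
So p = 0.

0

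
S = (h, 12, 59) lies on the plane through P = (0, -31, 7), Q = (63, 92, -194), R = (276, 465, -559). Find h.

33

Coplanarity requires PQ · (PR × PS) = 0.
PQ = (63, 123, -201), PR = (276, 496, -566); the triple product is linear in h with coefficient 30078 and constant term -992574.
Setting it to zero: h = 33.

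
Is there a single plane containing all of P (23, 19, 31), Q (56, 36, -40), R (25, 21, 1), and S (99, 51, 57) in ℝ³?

Yes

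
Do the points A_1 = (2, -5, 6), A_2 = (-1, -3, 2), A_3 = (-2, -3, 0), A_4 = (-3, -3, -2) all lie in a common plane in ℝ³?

Yes

With A_1 as base: A_1A_2 = (-3, 2, -4), A_1A_3 = (-4, 2, -6), A_1A_4 = (-5, 2, -8).
A_1A_3 × A_1A_4 = (-4, -2, 2).
A_1A_2 · (A_1A_3 × A_1A_4) = 0.
The scalar triple product vanishes, so the four points are coplanar.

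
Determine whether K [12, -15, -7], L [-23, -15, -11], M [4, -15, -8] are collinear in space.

No

KL = (-35, 0, -4), KM = (-8, 0, -1).
KL × KM = (0, -3, 0).
The cross product is nonzero, so the points do not lie on one line.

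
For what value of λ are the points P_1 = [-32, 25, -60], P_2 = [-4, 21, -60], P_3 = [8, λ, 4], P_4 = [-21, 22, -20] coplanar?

Coplanarity ⇔ det[P_1P_2; P_1P_3; P_1P_4] = 0.
Expanding, this is linear in λ: (1120)λ + (-19040) = 0.
So λ = 17.

17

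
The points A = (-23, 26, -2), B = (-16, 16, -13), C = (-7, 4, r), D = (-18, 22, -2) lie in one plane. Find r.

-25

Normal to plane ABD: n = (-44, -55, 22); plane equation n·P = -462.
Requiring n·C = -462: (22)r + (88) = -462.
So r = -25.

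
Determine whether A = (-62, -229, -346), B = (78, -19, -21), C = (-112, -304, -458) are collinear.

AB = (140, 210, 325), AC = (-50, -75, -112).
AB × AC = (855, -570, 0).
The cross product is nonzero, so the points do not lie on one line.

No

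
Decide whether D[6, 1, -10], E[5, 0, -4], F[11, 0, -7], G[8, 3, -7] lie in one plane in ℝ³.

No

A normal to the plane through D, E, F is n = DE × DF = (3, 33, 6).
The plane has equation n·P = -9. For G: n·G = 81.
81 ≠ -9, so G is off the plane.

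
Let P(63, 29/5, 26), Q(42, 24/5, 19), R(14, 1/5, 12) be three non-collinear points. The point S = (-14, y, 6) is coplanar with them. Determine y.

-29/5

The plane through P, Q, R has equation −(126/5)x + 49y + (343/5)z = 2401/5.
Substituting S: (49)y + (3822/5) = 2401/5, so y = -29/5.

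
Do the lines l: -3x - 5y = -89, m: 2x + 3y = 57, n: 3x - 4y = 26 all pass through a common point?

The three lines meet at one point iff the augmented coefficient matrix [aᵢ bᵢ cᵢ] has rank < 3, i.e. its determinant vanishes.
Here the determinant is 0.
It vanishes, so the lines are concurrent at (18, 7).

Yes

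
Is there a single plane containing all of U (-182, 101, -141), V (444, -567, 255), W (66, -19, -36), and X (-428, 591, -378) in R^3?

No

A normal to the plane through U, V, W is n = UV × UW = (-22620, 32478, 90544).
The plane has equation n·P = -5369586. For X: n·X = -5349774.
-5349774 ≠ -5369586, so X is off the plane.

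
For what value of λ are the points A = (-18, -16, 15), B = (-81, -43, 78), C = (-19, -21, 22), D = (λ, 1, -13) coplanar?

-5

Coplanarity ⇔ det[AB; AC; AD] = 0.
Expanding, this is linear in λ: (126)λ + (630) = 0.
So λ = -5.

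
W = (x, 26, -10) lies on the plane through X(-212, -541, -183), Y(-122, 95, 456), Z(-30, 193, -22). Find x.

A normal to the plane is n = XY × XZ = (-366630, 101808, -49692).
W lies in the plane iff n · XW = 0.
This gives (-366630)x + (-28597140) = 0, so x = -78.

-78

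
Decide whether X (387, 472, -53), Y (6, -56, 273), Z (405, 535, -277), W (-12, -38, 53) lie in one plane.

Yes

The four points are coplanar iff the 3×3 determinant with rows XY, XZ, XW is zero.
Rows: (-381, -528, 326), (18, 63, -224), (-399, -510, 106).
Expanding along the first row: (-381)(-107562) − (-528)(-87468) + (326)(15957) = 0.
Zero determinant ⇒ coplanar.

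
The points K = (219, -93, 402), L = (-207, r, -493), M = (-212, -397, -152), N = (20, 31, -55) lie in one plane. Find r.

63

The points are coplanar iff KL · (KM × KN) = 0.
Expanding, this is linear in r: (-86721)r + (5463423) = 0.
So r = 63.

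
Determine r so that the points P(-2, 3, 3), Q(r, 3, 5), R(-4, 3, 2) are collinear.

2

Direction PR = (-2, 0, -1). From the z-coordinate of Q, the parameter along the line is τ = (5 − 3)/(-1) = -2.
Then r = (-2) + (-2)·(-2) = 2.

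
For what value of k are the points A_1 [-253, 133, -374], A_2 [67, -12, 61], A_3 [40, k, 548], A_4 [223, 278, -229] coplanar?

-376

Coplanarity ⇔ det[A_1A_2; A_1A_3; A_1A_4] = 0.
Expanding, this is linear in k: (-160660)k + (-60408160) = 0.
So k = -376.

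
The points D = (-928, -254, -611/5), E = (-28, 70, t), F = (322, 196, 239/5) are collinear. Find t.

1/5

Collinearity requires DE × DF = 0; each component is linear in t.
The x-component gives (-450)t + (90) = 0, so t = 1/5.
The remaining components then also vanish.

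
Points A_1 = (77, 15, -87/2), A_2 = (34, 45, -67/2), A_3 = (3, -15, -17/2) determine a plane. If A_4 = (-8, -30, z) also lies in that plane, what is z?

Coplanarity requires A_1A_2 · (A_1A_3 × A_1A_4) = 0.
A_1A_2 = (-43, 30, 10), A_1A_3 = (-74, -30, 35); the triple product is linear in z with coefficient 3510 and constant term 3510.
Setting it to zero: z = -1.

-1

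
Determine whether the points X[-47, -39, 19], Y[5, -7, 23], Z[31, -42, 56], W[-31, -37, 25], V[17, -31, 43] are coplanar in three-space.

Yes

The plane through X, Y, Z has normal n = XY × XZ = (1196, -1612, -2652) and equation n·P = -43732.
Checking the remaining points: n·W = -43732, n·V = -43732.
All equal -43732, so all 5 points lie in one plane.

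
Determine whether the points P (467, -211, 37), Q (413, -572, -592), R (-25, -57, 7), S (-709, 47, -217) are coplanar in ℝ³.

The four points are coplanar iff the 3×3 determinant with rows PQ, PR, PS is zero.
Rows: (-54, -361, -629), (-492, 154, -30), (-1176, 258, -254).
Expanding along the first row: (-54)(-31376) − (-361)(89688) + (-629)(54168) = 0.
Zero determinant ⇒ coplanar.

Yes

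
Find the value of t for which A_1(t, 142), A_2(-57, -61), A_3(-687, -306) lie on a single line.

The three points are collinear iff det[A_1A_2; A_1A_3] = 0.
This determinant is linear in t: (245)t + (-113925) = 0, so t = 465.

465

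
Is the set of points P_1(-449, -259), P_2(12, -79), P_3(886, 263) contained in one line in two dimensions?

P_1P_2 = (461, 180), P_1P_3 = (1335, 522).
Twice the signed area of △P_1P_2P_3 is (461)(522) − (180)(1335) = 342.
The area is nonzero, so the three points are not collinear.

No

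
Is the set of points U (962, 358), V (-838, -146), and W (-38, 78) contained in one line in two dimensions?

Yes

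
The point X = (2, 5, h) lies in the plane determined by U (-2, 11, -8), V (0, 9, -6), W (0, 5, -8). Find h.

A normal to the plane is n = UV × UW = (12, 4, -8).
X lies in the plane iff n · UX = 0.
This gives (-8)h + (-40) = 0, so h = -5.

-5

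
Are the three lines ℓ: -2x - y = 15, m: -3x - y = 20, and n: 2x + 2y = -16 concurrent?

Intersecting ℓ and m: solving the 2×2 system gives (x, y) = (-5, -5).
Substitute into n: (2)(-5) + (2)(-5) = -20.
But n requires -16 ≠ -20, so the three lines have no common point.

No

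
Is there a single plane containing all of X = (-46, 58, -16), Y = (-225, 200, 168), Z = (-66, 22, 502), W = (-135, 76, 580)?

Yes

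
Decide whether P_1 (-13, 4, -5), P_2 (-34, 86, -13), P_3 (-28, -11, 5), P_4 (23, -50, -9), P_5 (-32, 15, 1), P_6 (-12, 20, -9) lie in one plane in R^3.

No

The plane through P_1, P_2, P_3 has normal n = P_1P_2 × P_1P_3 = (700, 330, 1545) and equation n·P = -15505.
Checking the remaining points: n·P_4 = -14305, n·P_5 = -15905, n·P_6 = -15705.
Since n·P_4 = -14305 ≠ -15505, P_4 is off the plane and the points are not all coplanar.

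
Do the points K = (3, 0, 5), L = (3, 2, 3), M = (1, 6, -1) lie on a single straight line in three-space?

No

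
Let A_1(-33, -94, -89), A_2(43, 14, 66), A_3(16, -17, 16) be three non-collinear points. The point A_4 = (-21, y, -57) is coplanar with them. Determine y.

-66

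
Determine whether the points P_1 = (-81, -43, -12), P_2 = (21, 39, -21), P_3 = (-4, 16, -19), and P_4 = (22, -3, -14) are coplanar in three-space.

The four points are coplanar iff the 3×3 determinant with rows P_1P_2, P_1P_3, P_1P_4 is zero.
Rows: (102, 82, -9), (77, 59, -7), (103, 40, -2).
Expanding along the first row: (102)(162) − (82)(567) + (-9)(-2997) = -2997.
Nonzero ⇒ not coplanar.

No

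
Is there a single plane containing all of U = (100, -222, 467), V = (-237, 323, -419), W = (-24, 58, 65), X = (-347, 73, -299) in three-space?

The four points are coplanar iff the 3×3 determinant with rows UV, UW, UX is zero.
Rows: (-337, 545, -886), (-124, 280, -402), (-447, 295, -766).
Expanding along the first row: (-337)(-95890) − (545)(-84710) + (-886)(88580) = 0.
Zero determinant ⇒ coplanar.

Yes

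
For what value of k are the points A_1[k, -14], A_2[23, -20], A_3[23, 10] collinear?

23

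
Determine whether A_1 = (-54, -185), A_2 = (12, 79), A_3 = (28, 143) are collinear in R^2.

A_1A_2 = (66, 264), A_1A_3 = (82, 328).
Twice the signed area of △A_1A_2A_3 is (66)(328) − (264)(82) = 0.
The triangle is degenerate (zero area), so the points are collinear.

Yes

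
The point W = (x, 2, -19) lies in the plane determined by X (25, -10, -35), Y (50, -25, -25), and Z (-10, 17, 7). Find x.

9

A normal to the plane is n = XY × XZ = (-900, -1400, 150).
W lies in the plane iff n · XW = 0.
This gives (-900)x + (8100) = 0, so x = 9.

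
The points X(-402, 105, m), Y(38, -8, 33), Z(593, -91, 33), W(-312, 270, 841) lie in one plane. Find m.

The points are coplanar iff XY · (XZ × XW) = 0.
Expanding, this is linear in m: (-125240)m + (25298480) = 0.
So m = 202.

202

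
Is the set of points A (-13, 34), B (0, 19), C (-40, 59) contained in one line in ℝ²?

AB = (13, -15), AC = (-27, 25).
Twice the signed area of △ABC is (13)(25) − (-15)(-27) = -80.
The area is nonzero, so the three points are not collinear.

No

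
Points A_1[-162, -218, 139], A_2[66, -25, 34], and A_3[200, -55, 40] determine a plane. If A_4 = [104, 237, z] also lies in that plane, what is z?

-92

A normal to the plane is n = A_1A_2 × A_1A_3 = (-1992, -15438, -32702).
A_4 lies in the plane iff n · A_1A_4 = 0.
This gives (-32702)z + (-3008584) = 0, so z = -92.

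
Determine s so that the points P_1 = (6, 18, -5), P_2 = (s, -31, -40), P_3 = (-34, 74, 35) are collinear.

Direction P_1P_3 = (-40, 56, 40). From the y-coordinate of P_2, the parameter along the line is τ = (-31 − 18)/56 = -7/8.
Then s = 6 + (-7/8)·(-40) = 41.

41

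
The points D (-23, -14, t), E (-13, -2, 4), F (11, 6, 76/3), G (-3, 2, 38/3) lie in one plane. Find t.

Coplanarity ⇔ det[DE; DF; DG] = 0.
Expanding, this is linear in t: (-16)t + (-32) = 0.
So t = -2.

-2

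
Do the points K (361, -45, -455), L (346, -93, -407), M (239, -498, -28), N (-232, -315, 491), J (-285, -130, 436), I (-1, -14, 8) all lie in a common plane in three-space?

No

The plane through K, L, M has normal n = KL × KM = (1248, 549, 939) and equation n·P = -1422.
Checking the remaining points: n·N = -1422, n·J = -17646, n·I = -1422.
Since n·J = -17646 ≠ -1422, J is off the plane and the points are not all coplanar.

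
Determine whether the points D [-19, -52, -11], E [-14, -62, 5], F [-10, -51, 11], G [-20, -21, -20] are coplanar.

No

With D as base: DE = (5, -10, 16), DF = (9, 1, 22), DG = (-1, 31, -9).
DF × DG = (-691, 59, 280).
DE · (DF × DG) = 435.
Since 435 ≠ 0, the four points are not coplanar.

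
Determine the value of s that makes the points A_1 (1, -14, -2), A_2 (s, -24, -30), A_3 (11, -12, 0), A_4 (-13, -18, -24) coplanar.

-43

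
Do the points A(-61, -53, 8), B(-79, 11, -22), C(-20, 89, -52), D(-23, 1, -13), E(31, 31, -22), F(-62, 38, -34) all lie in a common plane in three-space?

No

The plane through A, B, C has normal n = AB × AC = (420, -2310, -5180) and equation n·P = 55370.
Checking the remaining points: n·D = 55370, n·E = 55370, n·F = 62300.
Since n·F = 62300 ≠ 55370, F is off the plane and the points are not all coplanar.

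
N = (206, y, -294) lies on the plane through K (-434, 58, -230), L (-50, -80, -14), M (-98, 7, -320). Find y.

-66

Coplanarity requires KL · (KM × KN) = 0.
KL = (384, -138, 216), KM = (336, -51, -90); the triple product is linear in y with coefficient 107136 and constant term 7070976.
Setting it to zero: y = -66.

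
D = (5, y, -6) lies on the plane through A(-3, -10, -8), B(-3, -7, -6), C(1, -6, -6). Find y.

-5

Coplanarity requires AB · (AC × AD) = 0.
AB = (0, 3, 2), AC = (4, 4, 2); the triple product is linear in y with coefficient 8 and constant term 40.
Setting it to zero: y = -5.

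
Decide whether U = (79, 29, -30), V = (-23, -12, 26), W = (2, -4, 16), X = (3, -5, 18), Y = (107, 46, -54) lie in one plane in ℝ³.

No

The plane through U, V, W has normal n = UV × UW = (-38, 380, 209) and equation n·P = 1748.
Checking the remaining points: n·X = 1748, n·Y = 2128.
Since n·Y = 2128 ≠ 1748, Y is off the plane and the points are not all coplanar.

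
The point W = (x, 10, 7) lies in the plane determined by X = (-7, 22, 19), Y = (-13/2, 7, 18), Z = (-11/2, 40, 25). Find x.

Coplanarity requires XY · (XZ × XW) = 0.
XY = (1/2, -15, -1), XZ = (3/2, 18, 6); the triple product is linear in x with coefficient -72 and constant term -828.
Setting it to zero: x = -23/2.

-23/2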